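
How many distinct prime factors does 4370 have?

4

4370 = 2 · 2185
2185 = 5 · 437
437 = 19 · 23
4370 = 2 · 5 · 19 · 23, which has 4 distinct prime factors.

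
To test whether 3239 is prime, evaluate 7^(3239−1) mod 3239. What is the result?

7^1 ≡ 7 (mod 3239)
7^2 ≡ 7^2 = 49 ≡ 49 (mod 3239)
7^4 ≡ 49^2 = 2401 ≡ 2401 (mod 3239)
7^8 ≡ 2401^2 = 5764801 ≡ 2620 (mod 3239)
7^16 ≡ 2620^2 = 6864400 ≡ 959 (mod 3239)
7^32 ≡ 959^2 = 919681 ≡ 3044 (mod 3239)
7^64 ≡ 3044^2 = 9265936 ≡ 2396 (mod 3239)
7^128 ≡ 2396^2 = 5740816 ≡ 1308 (mod 3239)
7^256 ≡ 1308^2 = 1710864 ≡ 672 (mod 3239)
7^512 ≡ 672^2 = 451584 ≡ 1363 (mod 3239)
7^1024 ≡ 1363^2 = 1857769 ≡ 1822 (mod 3239)
7^2048 ≡ 1822^2 = 3319684 ≡ 2948 (mod 3239)
3238 = 2048 + 1024 + 128 + 32 + 4 + 2 in binary powers of 2.
So 7^3238 ≡ 2948 · 1822 · 1308 · 3044 · 2401 · 49 ≡ 1020 (mod 3239).
Since 1020 ≠ 1, base 7 is a Fermat witness: 3239 is composite.

1020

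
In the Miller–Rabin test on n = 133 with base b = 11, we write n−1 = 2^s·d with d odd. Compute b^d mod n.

133 − 1 = 132 = 2^2 · 33, so d = 33.
11^1 ≡ 11 (mod 133)
11^2 ≡ 11^2 = 121 ≡ 121 (mod 133)
11^4 ≡ 121^2 = 14641 ≡ 11 (mod 133)
11^8 ≡ 11^2 = 121 ≡ 121 (mod 133)
11^16 ≡ 121^2 = 14641 ≡ 11 (mod 133)
11^32 ≡ 11^2 = 121 ≡ 121 (mod 133)
33 = 32 + 1 in binary powers of 2.
So 11^33 ≡ 121 · 11 ≡ 1 (mod 133).
Since 11^d ≡ 1 (mod 133), base 11 does not prove 133 composite.

1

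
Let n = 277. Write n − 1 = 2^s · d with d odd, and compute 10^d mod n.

277 − 1 = 276 = 2^2 · 69, so d = 69.
10^1 ≡ 10 (mod 277)
10^2 ≡ 10^2 = 100 ≡ 100 (mod 277)
10^4 ≡ 100^2 = 10000 ≡ 28 (mod 277)
10^8 ≡ 28^2 = 784 ≡ 230 (mod 277)
10^16 ≡ 230^2 = 52900 ≡ 270 (mod 277)
10^32 ≡ 270^2 = 72900 ≡ 49 (mod 277)
10^64 ≡ 49^2 = 2401 ≡ 185 (mod 277)
69 = 64 + 4 + 1 in binary powers of 2.
So 10^69 ≡ 185 · 28 · 10 ≡ 1 (mod 277).
Since 10^d ≡ 1 (mod 277), base 10 does not prove 277 composite.

1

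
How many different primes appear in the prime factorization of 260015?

5

260015 = 5 · 52003
52003 = 7 · 7429
7429 = 17 · 437
437 = 19 · 23
260015 = 5 · 7 · 17 · 19 · 23, which has 5 distinct prime factors.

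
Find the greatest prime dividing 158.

158 = 2 · 79
79 is prime.
So 158 = 2 · 79; the largest prime factor is 79.

79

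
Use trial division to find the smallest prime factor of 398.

398 is even: 2 divides it.

2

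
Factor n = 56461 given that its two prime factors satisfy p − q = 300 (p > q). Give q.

Since p = q + 300, we have 56461 = q(q + 300), so q² + 300q − 56461 = 0.
Discriminant: 300² + 4·56461 = 90000 + 225844 = 315844; √315844 = 562.
q = (−300 + 562)/2 = 131, and p = q + 300 = 431.
Check: 131 · 431 = 56461.

131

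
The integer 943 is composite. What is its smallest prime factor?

23

943 is odd.
Digit sum 16, not divisible by 3.
Ends in 3: not divisible by 5.
7: 943 = 7·134 + 5
11: 943 = 11·85 + 8
13: 943 = 13·72 + 7
17: 943 = 17·55 + 8
19: 943 = 19·49 + 12
23: 943 = 23·41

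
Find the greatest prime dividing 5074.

59

5074 = 2 · 2537
2537 = 43 · 59
59 is prime.
So 5074 = 2 · 43 · 59; the largest prime factor is 59.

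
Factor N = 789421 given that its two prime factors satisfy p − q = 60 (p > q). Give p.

Since p = q + 60, we have 789421 = q(q + 60), so q² + 60q − 789421 = 0.
Discriminant: 60² + 4·789421 = 3600 + 3157684 = 3161284; √3161284 = 1778.
q = (−60 + 1778)/2 = 859, and p = q + 60 = 919.
Check: 859 · 919 = 789421.

919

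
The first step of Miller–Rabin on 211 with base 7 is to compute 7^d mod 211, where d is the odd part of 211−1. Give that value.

211 − 1 = 210 = 2^1 · 105, so d = 105.
7^1 ≡ 7 (mod 211)
7^2 ≡ 7^2 = 49 ≡ 49 (mod 211)
7^4 ≡ 49^2 = 2401 ≡ 80 (mod 211)
7^8 ≡ 80^2 = 6400 ≡ 70 (mod 211)
7^16 ≡ 70^2 = 4900 ≡ 47 (mod 211)
7^32 ≡ 47^2 = 2209 ≡ 99 (mod 211)
7^64 ≡ 99^2 = 9801 ≡ 95 (mod 211)
105 = 64 + 32 + 8 + 1 in binary powers of 2.
So 7^105 ≡ 95 · 99 · 70 · 7 ≡ 210 (mod 211).
Since 7^d ≡ 210 (mod 211), base 7 does not prove 211 composite.

210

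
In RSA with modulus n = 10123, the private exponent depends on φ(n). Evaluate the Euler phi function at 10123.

Factor: 10123 = 53 · 191.
φ(10123) = (53−1) · (191−1) = 52 · 190 = 9880.

9880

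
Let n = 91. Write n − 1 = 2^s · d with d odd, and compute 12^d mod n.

90

91 − 1 = 90 = 2^1 · 45, so d = 45.
12^1 ≡ 12 (mod 91)
12^2 ≡ 12^2 = 144 ≡ 53 (mod 91)
12^4 ≡ 53^2 = 2809 ≡ 79 (mod 91)
12^8 ≡ 79^2 = 6241 ≡ 53 (mod 91)
12^16 ≡ 53^2 = 2809 ≡ 79 (mod 91)
12^32 ≡ 79^2 = 6241 ≡ 53 (mod 91)
45 = 32 + 8 + 4 + 1 in binary powers of 2.
So 12^45 ≡ 53 · 53 · 79 · 12 ≡ 90 (mod 91).
Since 12^d ≡ 90 (mod 91), base 12 does not prove 91 composite.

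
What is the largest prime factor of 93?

31

93 = 3 · 31
31 is prime.
So 93 = 3 · 31; the largest prime factor is 31.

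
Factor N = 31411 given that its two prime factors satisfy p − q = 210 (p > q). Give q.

101

Since p = q + 210, we have 31411 = q(q + 210), so q² + 210q − 31411 = 0.
Discriminant: 210² + 4·31411 = 44100 + 125644 = 169744; √169744 = 412.
q = (−210 + 412)/2 = 101, and p = q + 210 = 311.
Check: 101 · 311 = 31411.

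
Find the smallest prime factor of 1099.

7

1099 is odd.
Digit sum 19, not divisible by 3.
Ends in 9: not divisible by 5.
7: 1099 = 7·157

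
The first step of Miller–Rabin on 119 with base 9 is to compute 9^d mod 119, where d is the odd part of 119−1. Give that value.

32

119 − 1 = 118 = 2^1 · 59, so d = 59.
9^1 ≡ 9 (mod 119)
9^2 ≡ 9^2 = 81 ≡ 81 (mod 119)
9^4 ≡ 81^2 = 6561 ≡ 16 (mod 119)
9^8 ≡ 16^2 = 256 ≡ 18 (mod 119)
9^16 ≡ 18^2 = 324 ≡ 86 (mod 119)
9^32 ≡ 86^2 = 7396 ≡ 18 (mod 119)
59 = 32 + 16 + 8 + 2 + 1 in binary powers of 2.
So 9^59 ≡ 18 · 86 · 18 · 81 · 9 ≡ 32 (mod 119).
Squaring chain: 32; never reaches −1, so base 9 is a Miller–Rabin witness that 119 is composite.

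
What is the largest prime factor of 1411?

83

1411 = 17 · 83
83 is prime.
So 1411 = 17 · 83; the largest prime factor is 83.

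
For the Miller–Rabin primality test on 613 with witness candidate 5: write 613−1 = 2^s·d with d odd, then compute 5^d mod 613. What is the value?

35

613 − 1 = 612 = 2^2 · 153, so d = 153.
5^1 ≡ 5 (mod 613)
5^2 ≡ 5^2 = 25 ≡ 25 (mod 613)
5^4 ≡ 25^2 = 625 ≡ 12 (mod 613)
5^8 ≡ 12^2 = 144 ≡ 144 (mod 613)
5^16 ≡ 144^2 = 20736 ≡ 507 (mod 613)
5^32 ≡ 507^2 = 257049 ≡ 202 (mod 613)
5^64 ≡ 202^2 = 40804 ≡ 346 (mod 613)
5^128 ≡ 346^2 = 119716 ≡ 181 (mod 613)
153 = 128 + 16 + 8 + 1 in binary powers of 2.
So 5^153 ≡ 181 · 507 · 144 · 5 ≡ 35 (mod 613).
Squaring chain: 35 → 612; reaches −1, so base 5 does not prove 613 composite.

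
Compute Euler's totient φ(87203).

80640

Factor: 87203 = 29 · 31 · 97.
φ(87203) = (29−1) · (31−1) · (97−1) = 28 · 30 · 96 = 80640.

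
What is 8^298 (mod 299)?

77

8^1 ≡ 8 (mod 299)
8^2 ≡ 8^2 = 64 ≡ 64 (mod 299)
8^4 ≡ 64^2 = 4096 ≡ 209 (mod 299)
8^8 ≡ 209^2 = 43681 ≡ 27 (mod 299)
8^16 ≡ 27^2 = 729 ≡ 131 (mod 299)
8^32 ≡ 131^2 = 17161 ≡ 118 (mod 299)
8^64 ≡ 118^2 = 13924 ≡ 170 (mod 299)
8^128 ≡ 170^2 = 28900 ≡ 196 (mod 299)
8^256 ≡ 196^2 = 38416 ≡ 144 (mod 299)
298 = 256 + 32 + 8 + 2 in binary powers of 2.
So 8^298 ≡ 144 · 118 · 27 · 64 ≡ 77 (mod 299).
Since 77 ≠ 1, base 8 is a Fermat witness: 299 is composite.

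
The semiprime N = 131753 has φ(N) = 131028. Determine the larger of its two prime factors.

φ(n) = (p−1)(q−1) = n − (p+q) + 1, so p + q = 131753 − 131028 + 1 = 726.
p and q are the roots of t² − 726t + 131753 = 0.
Discriminant: 726² − 4·131753 = 527076 − 527012 = 64; √64 = 8.
q = (726 − 8)/2 = 359, p = (726 + 8)/2 = 367.
Check: 359 · 367 = 131753.

367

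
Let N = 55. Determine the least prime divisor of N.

5

55 is odd.
Digit sum 10, not divisible by 3.
Ends in 5: divisible by 5.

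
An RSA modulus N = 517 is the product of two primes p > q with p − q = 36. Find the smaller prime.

11

Since p = q + 36, we have 517 = q(q + 36), so q² + 36q − 517 = 0.
Discriminant: 36² + 4·517 = 1296 + 2068 = 3364; √3364 = 58.
q = (−36 + 58)/2 = 11, and p = q + 36 = 47.
Check: 11 · 47 = 517.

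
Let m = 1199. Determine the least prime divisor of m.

11

1199 is odd.
Digit sum 20, not divisible by 3.
Ends in 9: not divisible by 5.
7: 1199 = 7·171 + 2
11: 1199 = 11·109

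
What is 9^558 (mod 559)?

9^1 ≡ 9 (mod 559)
9^2 ≡ 9^2 = 81 ≡ 81 (mod 559)
9^4 ≡ 81^2 = 6561 ≡ 412 (mod 559)
9^8 ≡ 412^2 = 169744 ≡ 367 (mod 559)
9^16 ≡ 367^2 = 134689 ≡ 529 (mod 559)
9^32 ≡ 529^2 = 279841 ≡ 341 (mod 559)
9^64 ≡ 341^2 = 116281 ≡ 9 (mod 559)
9^128 ≡ 9^2 = 81 ≡ 81 (mod 559)
9^256 ≡ 81^2 = 6561 ≡ 412 (mod 559)
9^512 ≡ 412^2 = 169744 ≡ 367 (mod 559)
558 = 512 + 32 + 8 + 4 + 2 in binary powers of 2.
So 9^558 ≡ 367 · 341 · 367 · 412 · 81 ≡ 274 (mod 559).
Since 274 ≠ 1, base 9 is a Fermat witness: 559 is composite.

274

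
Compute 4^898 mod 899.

219

4^1 ≡ 4 (mod 899)
4^2 ≡ 4^2 = 16 ≡ 16 (mod 899)
4^4 ≡ 16^2 = 256 ≡ 256 (mod 899)
4^8 ≡ 256^2 = 65536 ≡ 808 (mod 899)
4^16 ≡ 808^2 = 652864 ≡ 190 (mod 899)
4^32 ≡ 190^2 = 36100 ≡ 140 (mod 899)
4^64 ≡ 140^2 = 19600 ≡ 721 (mod 899)
4^128 ≡ 721^2 = 519841 ≡ 219 (mod 899)
4^256 ≡ 219^2 = 47961 ≡ 314 (mod 899)
4^512 ≡ 314^2 = 98596 ≡ 605 (mod 899)
898 = 512 + 256 + 128 + 2 in binary powers of 2.
So 4^898 ≡ 605 · 314 · 219 · 16 ≡ 219 (mod 899).
Since 219 ≠ 1, base 4 is a Fermat witness: 899 is composite.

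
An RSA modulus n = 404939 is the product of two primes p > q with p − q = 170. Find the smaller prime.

557

Since p = q + 170, we have 404939 = q(q + 170), so q² + 170q − 404939 = 0.
Discriminant: 170² + 4·404939 = 28900 + 1619756 = 1648656; √1648656 = 1284.
q = (−170 + 1284)/2 = 557, and p = q + 170 = 727.
Check: 557 · 727 = 404939.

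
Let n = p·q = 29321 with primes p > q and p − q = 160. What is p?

269

Since p = q + 160, we have 29321 = q(q + 160), so q² + 160q − 29321 = 0.
Discriminant: 160² + 4·29321 = 25600 + 117284 = 142884; √142884 = 378.
q = (−160 + 378)/2 = 109, and p = q + 160 = 269.
Check: 109 · 269 = 29321.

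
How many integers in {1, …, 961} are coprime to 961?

930

Factor: 961 = 31^2.
φ(961) = 31^1·(31−1) = 930.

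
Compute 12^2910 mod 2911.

12^1 ≡ 12 (mod 2911)
12^2 ≡ 12^2 = 144 ≡ 144 (mod 2911)
12^4 ≡ 144^2 = 20736 ≡ 359 (mod 2911)
12^8 ≡ 359^2 = 128881 ≡ 797 (mod 2911)
12^16 ≡ 797^2 = 635209 ≡ 611 (mod 2911)
12^32 ≡ 611^2 = 373321 ≡ 713 (mod 2911)
12^64 ≡ 713^2 = 508369 ≡ 1855 (mod 2911)
12^128 ≡ 1855^2 = 3441025 ≡ 223 (mod 2911)
12^256 ≡ 223^2 = 49729 ≡ 242 (mod 2911)
12^512 ≡ 242^2 = 58564 ≡ 344 (mod 2911)
12^1024 ≡ 344^2 = 118336 ≡ 1896 (mod 2911)
12^2048 ≡ 1896^2 = 3594816 ≡ 2642 (mod 2911)
2910 = 2048 + 512 + 256 + 64 + 16 + 8 + 4 + 2 in binary powers of 2.
So 12^2910 ≡ 2642 · 344 · 242 · 1855 · 611 · 797 · 359 · 144 ≡ 2533 (mod 2911).
Since 2533 ≠ 1, base 12 is a Fermat witness: 2911 is composite.

2533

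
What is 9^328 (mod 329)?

247

9^1 ≡ 9 (mod 329)
9^2 ≡ 9^2 = 81 ≡ 81 (mod 329)
9^4 ≡ 81^2 = 6561 ≡ 310 (mod 329)
9^8 ≡ 310^2 = 96100 ≡ 32 (mod 329)
9^16 ≡ 32^2 = 1024 ≡ 37 (mod 329)
9^32 ≡ 37^2 = 1369 ≡ 53 (mod 329)
9^64 ≡ 53^2 = 2809 ≡ 177 (mod 329)
9^128 ≡ 177^2 = 31329 ≡ 74 (mod 329)
9^256 ≡ 74^2 = 5476 ≡ 212 (mod 329)
328 = 256 + 64 + 8 in binary powers of 2.
So 9^328 ≡ 212 · 177 · 32 ≡ 247 (mod 329).
Since 247 ≠ 1, base 9 is a Fermat witness: 329 is composite.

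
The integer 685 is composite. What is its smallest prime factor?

685 is odd.
Digit sum 19, not divisible by 3.
Ends in 5: divisible by 5.

5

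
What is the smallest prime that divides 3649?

41

3649 is odd.
Digit sum 22, not divisible by 3.
Ends in 9: not divisible by 5.
7: 3649 = 7·521 + 2
11: 3649 = 11·331 + 8
13: 3649 = 13·280 + 9
17: 3649 = 17·214 + 11
19: 3649 = 19·192 + 1
23: 3649 = 23·158 + 15
29: 3649 = 29·125 + 24
31: 3649 = 31·117 + 22
37: 3649 = 37·98 + 23
41: 3649 = 41·89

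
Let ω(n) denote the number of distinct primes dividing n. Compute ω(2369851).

2369851 = 11 · 215441
215441 = 17 · 12673
12673 = 19 · 667
667 = 23 · 29
2369851 = 11 · 17 · 19 · 23 · 29, which has 5 distinct prime factors.

5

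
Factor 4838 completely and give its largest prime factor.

4838 = 2 · 2419
2419 = 41 · 59
59 is prime.
So 4838 = 2 · 41 · 59; the largest prime factor is 59.

59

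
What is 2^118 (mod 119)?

2^1 ≡ 2 (mod 119)
2^2 ≡ 2^2 = 4 ≡ 4 (mod 119)
2^4 ≡ 4^2 = 16 ≡ 16 (mod 119)
2^8 ≡ 16^2 = 256 ≡ 18 (mod 119)
2^16 ≡ 18^2 = 324 ≡ 86 (mod 119)
2^32 ≡ 86^2 = 7396 ≡ 18 (mod 119)
2^64 ≡ 18^2 = 324 ≡ 86 (mod 119)
118 = 64 + 32 + 16 + 4 + 2 in binary powers of 2.
So 2^118 ≡ 86 · 18 · 86 · 16 · 4 ≡ 30 (mod 119).
Since 30 ≠ 1, base 2 is a Fermat witness: 119 is composite.

30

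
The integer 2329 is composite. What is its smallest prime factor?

17

2329 is odd.
Digit sum 16, not divisible by 3.
Ends in 9: not divisible by 5.
7: 2329 = 7·332 + 5
11: 2329 = 11·211 + 8
13: 2329 = 13·179 + 2
17: 2329 = 17·137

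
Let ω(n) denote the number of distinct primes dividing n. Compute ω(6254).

6254 = 2 · 3127
3127 = 53 · 59
6254 = 2 · 53 · 59, which has 3 distinct prime factors.

3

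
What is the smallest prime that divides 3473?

23

3473 is odd.
Digit sum 17, not divisible by 3.
Ends in 3: not divisible by 5.
7: 3473 = 7·496 + 1
11: 3473 = 11·315 + 8
13: 3473 = 13·267 + 2
17: 3473 = 17·204 + 5
19: 3473 = 19·182 + 15
23: 3473 = 23·151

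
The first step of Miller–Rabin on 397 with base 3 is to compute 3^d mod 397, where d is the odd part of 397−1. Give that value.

397 − 1 = 396 = 2^2 · 99, so d = 99.
3^1 ≡ 3 (mod 397)
3^2 ≡ 3^2 = 9 ≡ 9 (mod 397)
3^4 ≡ 9^2 = 81 ≡ 81 (mod 397)
3^8 ≡ 81^2 = 6561 ≡ 209 (mod 397)
3^16 ≡ 209^2 = 43681 ≡ 11 (mod 397)
3^32 ≡ 11^2 = 121 ≡ 121 (mod 397)
3^64 ≡ 121^2 = 14641 ≡ 349 (mod 397)
99 = 64 + 32 + 2 + 1 in binary powers of 2.
So 3^99 ≡ 349 · 121 · 9 · 3 ≡ 396 (mod 397).
Since 3^d ≡ 396 (mod 397), base 3 does not prove 397 composite.

396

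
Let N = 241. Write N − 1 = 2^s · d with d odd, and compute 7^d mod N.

241 − 1 = 240 = 2^4 · 15, so d = 15.
7^1 ≡ 7 (mod 241)
7^2 ≡ 7^2 = 49 ≡ 49 (mod 241)
7^4 ≡ 49^2 = 2401 ≡ 232 (mod 241)
7^8 ≡ 232^2 = 53824 ≡ 81 (mod 241)
15 = 8 + 4 + 2 + 1 in binary powers of 2.
So 7^15 ≡ 81 · 232 · 49 · 7 ≡ 111 (mod 241).
Squaring chain: 111 → 30 → 177 → 240; reaches −1, so base 7 does not prove 241 composite.

111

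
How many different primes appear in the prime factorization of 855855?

855855 = 3^2 · 95095
95095 = 5 · 19019
19019 = 7 · 2717
2717 = 11 · 247
247 = 13 · 19
855855 = 3^2 · 5 · 7 · 11 · 13 · 19, which has 6 distinct prime factors.

6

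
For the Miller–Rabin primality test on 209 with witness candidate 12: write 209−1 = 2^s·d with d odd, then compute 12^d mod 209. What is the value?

12

209 − 1 = 208 = 2^4 · 13, so d = 13.
12^1 ≡ 12 (mod 209)
12^2 ≡ 12^2 = 144 ≡ 144 (mod 209)
12^4 ≡ 144^2 = 20736 ≡ 45 (mod 209)
12^8 ≡ 45^2 = 2025 ≡ 144 (mod 209)
13 = 8 + 4 + 1 in binary powers of 2.
So 12^13 ≡ 144 · 45 · 12 ≡ 12 (mod 209).
Squaring chain: 12 → 144 → 45 → 144; never reaches −1, so base 12 is a Miller–Rabin witness that 209 is composite.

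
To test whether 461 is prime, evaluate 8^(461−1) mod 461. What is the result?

8^1 ≡ 8 (mod 461)
8^2 ≡ 8^2 = 64 ≡ 64 (mod 461)
8^4 ≡ 64^2 = 4096 ≡ 408 (mod 461)
8^8 ≡ 408^2 = 166464 ≡ 43 (mod 461)
8^16 ≡ 43^2 = 1849 ≡ 5 (mod 461)
8^32 ≡ 5^2 = 25 ≡ 25 (mod 461)
8^64 ≡ 25^2 = 625 ≡ 164 (mod 461)
8^128 ≡ 164^2 = 26896 ≡ 158 (mod 461)
8^256 ≡ 158^2 = 24964 ≡ 70 (mod 461)
460 = 256 + 128 + 64 + 8 + 4 in binary powers of 2.
So 8^460 ≡ 70 · 158 · 164 · 43 · 408 ≡ 1 (mod 461).
Since the result is 1, base 8 gives no evidence that 461 is composite.

1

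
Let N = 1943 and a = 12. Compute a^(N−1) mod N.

927

12^1 ≡ 12 (mod 1943)
12^2 ≡ 12^2 = 144 ≡ 144 (mod 1943)
12^4 ≡ 144^2 = 20736 ≡ 1306 (mod 1943)
12^8 ≡ 1306^2 = 1705636 ≡ 1625 (mod 1943)
12^16 ≡ 1625^2 = 2640625 ≡ 88 (mod 1943)
12^32 ≡ 88^2 = 7744 ≡ 1915 (mod 1943)
12^64 ≡ 1915^2 = 3667225 ≡ 784 (mod 1943)
12^128 ≡ 784^2 = 614656 ≡ 668 (mod 1943)
12^256 ≡ 668^2 = 446224 ≡ 1277 (mod 1943)
12^512 ≡ 1277^2 = 1630729 ≡ 552 (mod 1943)
12^1024 ≡ 552^2 = 304704 ≡ 1596 (mod 1943)
1942 = 1024 + 512 + 256 + 128 + 16 + 4 + 2 in binary powers of 2.
So 12^1942 ≡ 1596 · 552 · 1277 · 668 · 88 · 1306 · 144 ≡ 927 (mod 1943).
Since 927 ≠ 1, base 12 is a Fermat witness: 1943 is composite.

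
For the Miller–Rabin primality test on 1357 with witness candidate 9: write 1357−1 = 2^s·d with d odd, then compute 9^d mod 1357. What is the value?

324

1357 − 1 = 1356 = 2^2 · 339, so d = 339.
9^1 ≡ 9 (mod 1357)
9^2 ≡ 9^2 = 81 ≡ 81 (mod 1357)
9^4 ≡ 81^2 = 6561 ≡ 1133 (mod 1357)
9^8 ≡ 1133^2 = 1283689 ≡ 1324 (mod 1357)
9^16 ≡ 1324^2 = 1752976 ≡ 1089 (mod 1357)
9^32 ≡ 1089^2 = 1185921 ≡ 1260 (mod 1357)
9^64 ≡ 1260^2 = 1587600 ≡ 1267 (mod 1357)
9^128 ≡ 1267^2 = 1605289 ≡ 1315 (mod 1357)
9^256 ≡ 1315^2 = 1729225 ≡ 407 (mod 1357)
339 = 256 + 64 + 16 + 2 + 1 in binary powers of 2.
So 9^339 ≡ 407 · 1267 · 1089 · 81 · 9 ≡ 324 (mod 1357).
Squaring chain: 324 → 487; never reaches −1, so base 9 is a Miller–Rabin witness that 1357 is composite.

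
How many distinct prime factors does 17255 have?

4

17255 = 5 · 3451
3451 = 7 · 493
493 = 17 · 29
17255 = 5 · 7 · 17 · 29, which has 4 distinct prime factors.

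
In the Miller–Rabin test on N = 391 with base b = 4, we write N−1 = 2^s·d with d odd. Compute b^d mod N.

285

391 − 1 = 390 = 2^1 · 195, so d = 195.
4^1 ≡ 4 (mod 391)
4^2 ≡ 4^2 = 16 ≡ 16 (mod 391)
4^4 ≡ 16^2 = 256 ≡ 256 (mod 391)
4^8 ≡ 256^2 = 65536 ≡ 239 (mod 391)
4^16 ≡ 239^2 = 57121 ≡ 35 (mod 391)
4^32 ≡ 35^2 = 1225 ≡ 52 (mod 391)
4^64 ≡ 52^2 = 2704 ≡ 358 (mod 391)
4^128 ≡ 358^2 = 128164 ≡ 307 (mod 391)
195 = 128 + 64 + 2 + 1 in binary powers of 2.
So 4^195 ≡ 307 · 358 · 16 · 4 ≡ 285 (mod 391).
Squaring chain: 285; never reaches −1, so base 4 is a Miller–Rabin witness that 391 is composite.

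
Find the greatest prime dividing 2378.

2378 = 2 · 1189
1189 = 29 · 41
41 is prime.
So 2378 = 2 · 29 · 41; the largest prime factor is 41.

41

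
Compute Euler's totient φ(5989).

Factor: 5989 = 53 · 113.
φ(5989) = (53−1) · (113−1) = 52 · 112 = 5824.

5824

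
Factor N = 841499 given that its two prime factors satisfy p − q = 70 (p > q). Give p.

953

Since p = q + 70, we have 841499 = q(q + 70), so q² + 70q − 841499 = 0.
Discriminant: 70² + 4·841499 = 4900 + 3365996 = 3370896; √3370896 = 1836.
q = (−70 + 1836)/2 = 883, and p = q + 70 = 953.
Check: 883 · 953 = 841499.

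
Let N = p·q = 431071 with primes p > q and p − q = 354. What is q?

Since p = q + 354, we have 431071 = q(q + 354), so q² + 354q − 431071 = 0.
Discriminant: 354² + 4·431071 = 125316 + 1724284 = 1849600; √1849600 = 1360.
q = (−354 + 1360)/2 = 503, and p = q + 354 = 857.
Check: 503 · 857 = 431071.

503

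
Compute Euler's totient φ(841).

812

Factor: 841 = 29^2.
φ(841) = 29^1·(29−1) = 812.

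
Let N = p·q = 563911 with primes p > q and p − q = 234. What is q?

643

Since p = q + 234, we have 563911 = q(q + 234), so q² + 234q − 563911 = 0.
Discriminant: 234² + 4·563911 = 54756 + 2255644 = 2310400; √2310400 = 1520.
q = (−234 + 1520)/2 = 643, and p = q + 234 = 877.
Check: 643 · 877 = 563911.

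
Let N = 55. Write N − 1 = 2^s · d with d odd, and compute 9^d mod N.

4

55 − 1 = 54 = 2^1 · 27, so d = 27.
9^1 ≡ 9 (mod 55)
9^2 ≡ 9^2 = 81 ≡ 26 (mod 55)
9^4 ≡ 26^2 = 676 ≡ 16 (mod 55)
9^8 ≡ 16^2 = 256 ≡ 36 (mod 55)
9^16 ≡ 36^2 = 1296 ≡ 31 (mod 55)
27 = 16 + 8 + 2 + 1 in binary powers of 2.
So 9^27 ≡ 31 · 36 · 26 · 9 ≡ 4 (mod 55).
Squaring chain: 4; never reaches −1, so base 9 is a Miller–Rabin witness that 55 is composite.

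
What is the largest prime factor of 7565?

89

7565 = 5 · 1513
1513 = 17 · 89
89 is prime.
So 7565 = 5 · 17 · 89; the largest prime factor is 89.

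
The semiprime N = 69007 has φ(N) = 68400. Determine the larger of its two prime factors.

457

φ(n) = (p−1)(q−1) = n − (p+q) + 1, so p + q = 69007 − 68400 + 1 = 608.
p and q are the roots of t² − 608t + 69007 = 0.
Discriminant: 608² − 4·69007 = 369664 − 276028 = 93636; √93636 = 306.
q = (608 − 306)/2 = 151, p = (608 + 306)/2 = 457.
Check: 151 · 457 = 69007.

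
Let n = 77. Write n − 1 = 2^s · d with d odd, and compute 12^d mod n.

12

77 − 1 = 76 = 2^2 · 19, so d = 19.
12^1 ≡ 12 (mod 77)
12^2 ≡ 12^2 = 144 ≡ 67 (mod 77)
12^4 ≡ 67^2 = 4489 ≡ 23 (mod 77)
12^8 ≡ 23^2 = 529 ≡ 67 (mod 77)
12^16 ≡ 67^2 = 4489 ≡ 23 (mod 77)
19 = 16 + 2 + 1 in binary powers of 2.
So 12^19 ≡ 23 · 67 · 12 ≡ 12 (mod 77).
Squaring chain: 12 → 67; never reaches −1, so base 12 is a Miller–Rabin witness that 77 is composite.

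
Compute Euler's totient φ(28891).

Factor: 28891 = 167 · 173.
φ(28891) = (167−1) · (173−1) = 166 · 172 = 28552.

28552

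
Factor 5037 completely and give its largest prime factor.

73

5037 = 3 · 1679
1679 = 23 · 73
73 is prime.
So 5037 = 3 · 23 · 73; the largest prime factor is 73.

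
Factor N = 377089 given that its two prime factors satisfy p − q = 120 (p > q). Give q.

557

Since p = q + 120, we have 377089 = q(q + 120), so q² + 120q − 377089 = 0.
Discriminant: 120² + 4·377089 = 14400 + 1508356 = 1522756; √1522756 = 1234.
q = (−120 + 1234)/2 = 557, and p = q + 120 = 677.
Check: 557 · 677 = 377089.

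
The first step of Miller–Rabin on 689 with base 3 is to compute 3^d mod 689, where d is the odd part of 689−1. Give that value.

432

689 − 1 = 688 = 2^4 · 43, so d = 43.
3^1 ≡ 3 (mod 689)
3^2 ≡ 3^2 = 9 ≡ 9 (mod 689)
3^4 ≡ 9^2 = 81 ≡ 81 (mod 689)
3^8 ≡ 81^2 = 6561 ≡ 360 (mod 689)
3^16 ≡ 360^2 = 129600 ≡ 68 (mod 689)
3^32 ≡ 68^2 = 4624 ≡ 490 (mod 689)
43 = 32 + 8 + 2 + 1 in binary powers of 2.
So 3^43 ≡ 490 · 360 · 9 · 3 ≡ 432 (mod 689).
Squaring chain: 432 → 594 → 68 → 490; never reaches −1, so base 3 is a Miller–Rabin witness that 689 is composite.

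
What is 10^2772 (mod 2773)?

10^1 ≡ 10 (mod 2773)
10^2 ≡ 10^2 = 100 ≡ 100 (mod 2773)
10^4 ≡ 100^2 = 10000 ≡ 1681 (mod 2773)
10^8 ≡ 1681^2 = 2825761 ≡ 74 (mod 2773)
10^16 ≡ 74^2 = 5476 ≡ 2703 (mod 2773)
10^32 ≡ 2703^2 = 7306209 ≡ 2127 (mod 2773)
10^64 ≡ 2127^2 = 4524129 ≡ 1366 (mod 2773)
10^128 ≡ 1366^2 = 1865956 ≡ 2500 (mod 2773)
10^256 ≡ 2500^2 = 6250000 ≡ 2431 (mod 2773)
10^512 ≡ 2431^2 = 5909761 ≡ 498 (mod 2773)
10^1024 ≡ 498^2 = 248004 ≡ 1207 (mod 2773)
10^2048 ≡ 1207^2 = 1456849 ≡ 1024 (mod 2773)
2772 = 2048 + 512 + 128 + 64 + 16 + 4 in binary powers of 2.
So 10^2772 ≡ 1024 · 498 · 2500 · 1366 · 2703 · 1681 ≡ 1113 (mod 2773).
Since 1113 ≠ 1, base 10 is a Fermat witness: 2773 is composite.

1113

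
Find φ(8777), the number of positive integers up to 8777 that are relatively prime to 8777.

Factor: 8777 = 67 · 131.
φ(8777) = (67−1) · (131−1) = 66 · 130 = 8580.

8580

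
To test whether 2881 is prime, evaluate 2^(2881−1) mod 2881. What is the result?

895

2^1 ≡ 2 (mod 2881)
2^2 ≡ 2^2 = 4 ≡ 4 (mod 2881)
2^4 ≡ 4^2 = 16 ≡ 16 (mod 2881)
2^8 ≡ 16^2 = 256 ≡ 256 (mod 2881)
2^16 ≡ 256^2 = 65536 ≡ 2154 (mod 2881)
2^32 ≡ 2154^2 = 4639716 ≡ 1306 (mod 2881)
2^64 ≡ 1306^2 = 1705636 ≡ 84 (mod 2881)
2^128 ≡ 84^2 = 7056 ≡ 1294 (mod 2881)
2^256 ≡ 1294^2 = 1674436 ≡ 575 (mod 2881)
2^512 ≡ 575^2 = 330625 ≡ 2191 (mod 2881)
2^1024 ≡ 2191^2 = 4800481 ≡ 735 (mod 2881)
2^2048 ≡ 735^2 = 540225 ≡ 1478 (mod 2881)
2880 = 2048 + 512 + 256 + 64 in binary powers of 2.
So 2^2880 ≡ 1478 · 2191 · 575 · 84 ≡ 895 (mod 2881).
Since 895 ≠ 1, base 2 is a Fermat witness: 2881 is composite.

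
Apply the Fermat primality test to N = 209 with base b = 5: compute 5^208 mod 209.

5^1 ≡ 5 (mod 209)
5^2 ≡ 5^2 = 25 ≡ 25 (mod 209)
5^4 ≡ 25^2 = 625 ≡ 207 (mod 209)
5^8 ≡ 207^2 = 42849 ≡ 4 (mod 209)
5^16 ≡ 4^2 = 16 ≡ 16 (mod 209)
5^32 ≡ 16^2 = 256 ≡ 47 (mod 209)
5^64 ≡ 47^2 = 2209 ≡ 119 (mod 209)
5^128 ≡ 119^2 = 14161 ≡ 158 (mod 209)
208 = 128 + 64 + 16 in binary powers of 2.
So 5^208 ≡ 158 · 119 · 16 ≡ 81 (mod 209).
Since 81 ≠ 1, base 5 is a Fermat witness: 209 is composite.

81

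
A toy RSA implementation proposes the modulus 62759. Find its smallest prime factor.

97

62759 is odd.
Digit sum 29, not divisible by 3.
Ends in 9: not divisible by 5.
7: 62759 = 7·8965 + 4
11: 62759 = 11·5705 + 4
13: 62759 = 13·4827 + 8
17: 62759 = 17·3691 + 12
19: 62759 = 19·3303 + 2
23: 62759 = 23·2728 + 15
29: 62759 = 29·2164 + 3
31: 62759 = 31·2024 + 15
37: 62759 = 37·1696 + 7
41: 62759 = 41·1530 + 29
43: 62759 = 43·1459 + 22
47: 62759 = 47·1335 + 14
53: 62759 = 53·1184 + 7
59: 62759 = 59·1063 + 42
61: 62759 = 61·1028 + 51
67: 62759 = 67·936 + 47
71: 62759 = 71·883 + 66
73: 62759 = 73·859 + 52
79: 62759 = 79·794 + 33
83: 62759 = 83·756 + 11
89: 62759 = 89·705 + 14
97: 62759 = 97·647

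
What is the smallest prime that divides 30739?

30739 is odd.
Digit sum 22, not divisible by 3.
Ends in 9: not divisible by 5.
7: 30739 = 7·4391 + 2
11: 30739 = 11·2794 + 5
13: 30739 = 13·2364 + 7
17: 30739 = 17·1808 + 3
19: 30739 = 19·1617 + 16
23: 30739 = 23·1336 + 11
29: 30739 = 29·1059 + 28
31: 30739 = 31·991 + 18
37: 30739 = 37·830 + 29
41: 30739 = 41·749 + 30
43: 30739 = 43·714 + 37
47: 30739 = 47·654 + 1
53: 30739 = 53·579 + 52
59: 30739 = 59·521

59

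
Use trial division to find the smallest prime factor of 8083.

8083 is odd.
Digit sum 19, not divisible by 3.
Ends in 3: not divisible by 5.
7: 8083 = 7·1154 + 5
11: 8083 = 11·734 + 9
13: 8083 = 13·621 + 10
17: 8083 = 17·475 + 8
19: 8083 = 19·425 + 8
23: 8083 = 23·351 + 10
29: 8083 = 29·278 + 21
31: 8083 = 31·260 + 23
37: 8083 = 37·218 + 17
41: 8083 = 41·197 + 6
43: 8083 = 43·187 + 42
47: 8083 = 47·171 + 46
53: 8083 = 53·152 + 27
59: 8083 = 59·137

59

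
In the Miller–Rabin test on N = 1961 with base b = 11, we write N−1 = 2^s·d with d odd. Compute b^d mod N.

1544

1961 − 1 = 1960 = 2^3 · 245, so d = 245.
11^1 ≡ 11 (mod 1961)
11^2 ≡ 11^2 = 121 ≡ 121 (mod 1961)
11^4 ≡ 121^2 = 14641 ≡ 914 (mod 1961)
11^8 ≡ 914^2 = 835396 ≡ 10 (mod 1961)
11^16 ≡ 10^2 = 100 ≡ 100 (mod 1961)
11^32 ≡ 100^2 = 10000 ≡ 195 (mod 1961)
11^64 ≡ 195^2 = 38025 ≡ 766 (mod 1961)
11^128 ≡ 766^2 = 586756 ≡ 417 (mod 1961)
245 = 128 + 64 + 32 + 16 + 4 + 1 in binary powers of 2.
So 11^245 ≡ 417 · 766 · 195 · 100 · 914 · 11 ≡ 1544 (mod 1961).
Squaring chain: 1544 → 1321 → 1712; never reaches −1, so base 11 is a Miller–Rabin witness that 1961 is composite.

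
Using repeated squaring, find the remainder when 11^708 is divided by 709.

11^1 ≡ 11 (mod 709)
11^2 ≡ 11^2 = 121 ≡ 121 (mod 709)
11^4 ≡ 121^2 = 14641 ≡ 461 (mod 709)
11^8 ≡ 461^2 = 212521 ≡ 530 (mod 709)
11^16 ≡ 530^2 = 280900 ≡ 136 (mod 709)
11^32 ≡ 136^2 = 18496 ≡ 62 (mod 709)
11^64 ≡ 62^2 = 3844 ≡ 299 (mod 709)
11^128 ≡ 299^2 = 89401 ≡ 67 (mod 709)
11^256 ≡ 67^2 = 4489 ≡ 235 (mod 709)
11^512 ≡ 235^2 = 55225 ≡ 632 (mod 709)
708 = 512 + 128 + 64 + 4 in binary powers of 2.
So 11^708 ≡ 632 · 67 · 299 · 461 ≡ 1 (mod 709).
Since the result is 1, base 11 gives no evidence that 709 is composite.

1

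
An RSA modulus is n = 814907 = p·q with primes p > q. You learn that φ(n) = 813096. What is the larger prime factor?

φ(n) = (p−1)(q−1) = n − (p+q) + 1, so p + q = 814907 − 813096 + 1 = 1812.
p and q are the roots of t² − 1812t + 814907 = 0.
Discriminant: 1812² − 4·814907 = 3283344 − 3259628 = 23716; √23716 = 154.
q = (1812 − 154)/2 = 829, p = (1812 + 154)/2 = 983.
Check: 829 · 983 = 814907.

983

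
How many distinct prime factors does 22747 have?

22747 = 23^2 · 43
22747 = 23^2 · 43, which has 2 distinct prime factors.

2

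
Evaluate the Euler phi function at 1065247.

1029600

Factor: 1065247 = 53 · 101 · 199.
φ(1065247) = (53−1) · (101−1) · (199−1) = 52 · 100 · 198 = 1029600.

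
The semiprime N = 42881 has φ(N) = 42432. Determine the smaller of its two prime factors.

φ(n) = (p−1)(q−1) = n − (p+q) + 1, so p + q = 42881 − 42432 + 1 = 450.
p and q are the roots of t² − 450t + 42881 = 0.
Discriminant: 450² − 4·42881 = 202500 − 171524 = 30976; √30976 = 176.
q = (450 − 176)/2 = 137, p = (450 + 176)/2 = 313.
Check: 137 · 313 = 42881.

137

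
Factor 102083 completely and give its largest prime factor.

102083 = 31 · 3293
3293 = 37 · 89
89 is prime.
So 102083 = 31 · 37 · 89; the largest prime factor is 89.

89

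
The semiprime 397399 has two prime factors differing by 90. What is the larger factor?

Since p = q + 90, we have 397399 = q(q + 90), so q² + 90q − 397399 = 0.
Discriminant: 90² + 4·397399 = 8100 + 1589596 = 1597696; √1597696 = 1264.
q = (−90 + 1264)/2 = 587, and p = q + 90 = 677.
Check: 587 · 677 = 397399.

677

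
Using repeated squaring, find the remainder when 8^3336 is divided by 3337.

1935

8^1 ≡ 8 (mod 3337)
8^2 ≡ 8^2 = 64 ≡ 64 (mod 3337)
8^4 ≡ 64^2 = 4096 ≡ 759 (mod 3337)
8^8 ≡ 759^2 = 576081 ≡ 2117 (mod 3337)
8^16 ≡ 2117^2 = 4481689 ≡ 98 (mod 3337)
8^32 ≡ 98^2 = 9604 ≡ 2930 (mod 3337)
8^64 ≡ 2930^2 = 8584900 ≡ 2136 (mod 3337)
8^128 ≡ 2136^2 = 4562496 ≡ 817 (mod 3337)
8^256 ≡ 817^2 = 667489 ≡ 89 (mod 3337)
8^512 ≡ 89^2 = 7921 ≡ 1247 (mod 3337)
8^1024 ≡ 1247^2 = 1555009 ≡ 3304 (mod 3337)
8^2048 ≡ 3304^2 = 10916416 ≡ 1089 (mod 3337)
3336 = 2048 + 1024 + 256 + 8 in binary powers of 2.
So 8^3336 ≡ 1089 · 3304 · 89 · 2117 ≡ 1935 (mod 3337).
Since 1935 ≠ 1, base 8 is a Fermat witness: 3337 is composite.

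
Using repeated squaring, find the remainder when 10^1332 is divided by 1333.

686

10^1 ≡ 10 (mod 1333)
10^2 ≡ 10^2 = 100 ≡ 100 (mod 1333)
10^4 ≡ 100^2 = 10000 ≡ 669 (mod 1333)
10^8 ≡ 669^2 = 447561 ≡ 1006 (mod 1333)
10^16 ≡ 1006^2 = 1012036 ≡ 289 (mod 1333)
10^32 ≡ 289^2 = 83521 ≡ 875 (mod 1333)
10^64 ≡ 875^2 = 765625 ≡ 483 (mod 1333)
10^128 ≡ 483^2 = 233289 ≡ 14 (mod 1333)
10^256 ≡ 14^2 = 196 ≡ 196 (mod 1333)
10^512 ≡ 196^2 = 38416 ≡ 1092 (mod 1333)
10^1024 ≡ 1092^2 = 1192464 ≡ 762 (mod 1333)
1332 = 1024 + 256 + 32 + 16 + 4 in binary powers of 2.
So 10^1332 ≡ 762 · 196 · 875 · 289 · 669 ≡ 686 (mod 1333).
Since 686 ≠ 1, base 10 is a Fermat witness: 1333 is composite.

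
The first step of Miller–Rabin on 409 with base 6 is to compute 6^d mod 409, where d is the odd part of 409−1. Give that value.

409 − 1 = 408 = 2^3 · 51, so d = 51.
6^1 ≡ 6 (mod 409)
6^2 ≡ 6^2 = 36 ≡ 36 (mod 409)
6^4 ≡ 36^2 = 1296 ≡ 69 (mod 409)
6^8 ≡ 69^2 = 4761 ≡ 262 (mod 409)
6^16 ≡ 262^2 = 68644 ≡ 341 (mod 409)
6^32 ≡ 341^2 = 116281 ≡ 125 (mod 409)
51 = 32 + 16 + 2 + 1 in binary powers of 2.
So 6^51 ≡ 125 · 341 · 36 · 6 ≡ 1 (mod 409).
Since 6^d ≡ 1 (mod 409), base 6 does not prove 409 composite.

1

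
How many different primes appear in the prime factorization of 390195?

390195 = 3^2 · 43355
43355 = 5 · 8671
8671 = 13 · 667
667 = 23 · 29
390195 = 3^2 · 5 · 13 · 23 · 29, which has 5 distinct prime factors.

5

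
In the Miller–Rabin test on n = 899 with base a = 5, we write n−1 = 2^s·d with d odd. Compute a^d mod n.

899 − 1 = 898 = 2^1 · 449, so d = 449.
5^1 ≡ 5 (mod 899)
5^2 ≡ 5^2 = 25 ≡ 25 (mod 899)
5^4 ≡ 25^2 = 625 ≡ 625 (mod 899)
5^8 ≡ 625^2 = 390625 ≡ 459 (mod 899)
5^16 ≡ 459^2 = 210681 ≡ 315 (mod 899)
5^32 ≡ 315^2 = 99225 ≡ 335 (mod 899)
5^64 ≡ 335^2 = 112225 ≡ 749 (mod 899)
5^128 ≡ 749^2 = 561001 ≡ 25 (mod 899)
5^256 ≡ 25^2 = 625 ≡ 625 (mod 899)
449 = 256 + 128 + 64 + 1 in binary powers of 2.
So 5^449 ≡ 625 · 25 · 749 · 5 ≡ 614 (mod 899).
Squaring chain: 614; never reaches −1, so base 5 is a Miller–Rabin witness that 899 is composite.

614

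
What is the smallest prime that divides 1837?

1837 is odd.
Digit sum 19, not divisible by 3.
Ends in 7: not divisible by 5.
7: 1837 = 7·262 + 3
11: 1837 = 11·167

11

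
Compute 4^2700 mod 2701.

4^1 ≡ 4 (mod 2701)
4^2 ≡ 4^2 = 16 ≡ 16 (mod 2701)
4^4 ≡ 16^2 = 256 ≡ 256 (mod 2701)
4^8 ≡ 256^2 = 65536 ≡ 712 (mod 2701)
4^16 ≡ 712^2 = 506944 ≡ 1857 (mod 2701)
4^32 ≡ 1857^2 = 3448449 ≡ 1973 (mod 2701)
4^64 ≡ 1973^2 = 3892729 ≡ 588 (mod 2701)
4^128 ≡ 588^2 = 345744 ≡ 16 (mod 2701)
4^256 ≡ 16^2 = 256 ≡ 256 (mod 2701)
4^512 ≡ 256^2 = 65536 ≡ 712 (mod 2701)
4^1024 ≡ 712^2 = 506944 ≡ 1857 (mod 2701)
4^2048 ≡ 1857^2 = 3448449 ≡ 1973 (mod 2701)
2700 = 2048 + 512 + 128 + 8 + 4 in binary powers of 2.
So 4^2700 ≡ 1973 · 712 · 16 · 712 · 256 ≡ 1 (mod 2701).
Since the result is 1, base 4 gives no evidence that 2701 is composite.

1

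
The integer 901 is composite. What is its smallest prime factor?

17

901 is odd.
Digit sum 10, not divisible by 3.
Ends in 1: not divisible by 5.
7: 901 = 7·128 + 5
11: 901 = 11·81 + 10
13: 901 = 13·69 + 4
17: 901 = 17·53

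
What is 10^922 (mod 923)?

302

10^1 ≡ 10 (mod 923)
10^2 ≡ 10^2 = 100 ≡ 100 (mod 923)
10^4 ≡ 100^2 = 10000 ≡ 770 (mod 923)
10^8 ≡ 770^2 = 592900 ≡ 334 (mod 923)
10^16 ≡ 334^2 = 111556 ≡ 796 (mod 923)
10^32 ≡ 796^2 = 633616 ≡ 438 (mod 923)
10^64 ≡ 438^2 = 191844 ≡ 783 (mod 923)
10^128 ≡ 783^2 = 613089 ≡ 217 (mod 923)
10^256 ≡ 217^2 = 47089 ≡ 16 (mod 923)
10^512 ≡ 16^2 = 256 ≡ 256 (mod 923)
922 = 512 + 256 + 128 + 16 + 8 + 2 in binary powers of 2.
So 10^922 ≡ 256 · 16 · 217 · 796 · 334 · 100 ≡ 302 (mod 923).
Since 302 ≠ 1, base 10 is a Fermat witness: 923 is composite.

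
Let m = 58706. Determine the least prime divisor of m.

58706 is even: 2 divides it.

2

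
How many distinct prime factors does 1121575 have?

5

1121575 = 5^2 · 44863
44863 = 7 · 6409
6409 = 13 · 493
493 = 17 · 29
1121575 = 5^2 · 7 · 13 · 17 · 29, which has 5 distinct prime factors.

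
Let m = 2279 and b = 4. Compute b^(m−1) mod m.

1526

4^1 ≡ 4 (mod 2279)
4^2 ≡ 4^2 = 16 ≡ 16 (mod 2279)
4^4 ≡ 16^2 = 256 ≡ 256 (mod 2279)
4^8 ≡ 256^2 = 65536 ≡ 1724 (mod 2279)
4^16 ≡ 1724^2 = 2972176 ≡ 360 (mod 2279)
4^32 ≡ 360^2 = 129600 ≡ 1976 (mod 2279)
4^64 ≡ 1976^2 = 3904576 ≡ 649 (mod 2279)
4^128 ≡ 649^2 = 421201 ≡ 1865 (mod 2279)
4^256 ≡ 1865^2 = 3478225 ≡ 471 (mod 2279)
4^512 ≡ 471^2 = 221841 ≡ 778 (mod 2279)
4^1024 ≡ 778^2 = 605284 ≡ 1349 (mod 2279)
4^2048 ≡ 1349^2 = 1819801 ≡ 1159 (mod 2279)
2278 = 2048 + 128 + 64 + 32 + 4 + 2 in binary powers of 2.
So 4^2278 ≡ 1159 · 1865 · 649 · 1976 · 256 · 16 ≡ 1526 (mod 2279).
Since 1526 ≠ 1, base 4 is a Fermat witness: 2279 is composite.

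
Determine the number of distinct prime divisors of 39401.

2

39401 = 31^2 · 41
39401 = 31^2 · 41, which has 2 distinct prime factors.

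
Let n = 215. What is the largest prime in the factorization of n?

215 = 5 · 43
43 is prime.
So 215 = 5 · 43; the largest prime factor is 43.

43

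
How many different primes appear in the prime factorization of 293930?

6

293930 = 2 · 146965
146965 = 5 · 29393
29393 = 7 · 4199
4199 = 13 · 323
323 = 17 · 19
293930 = 2 · 5 · 7 · 13 · 17 · 19, which has 6 distinct prime factors.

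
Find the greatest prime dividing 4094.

89

4094 = 2 · 2047
2047 = 23 · 89
89 is prime.
So 4094 = 2 · 23 · 89; the largest prime factor is 89.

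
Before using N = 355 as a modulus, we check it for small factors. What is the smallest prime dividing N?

355 is odd.
Digit sum 13, not divisible by 3.
Ends in 5: divisible by 5.

5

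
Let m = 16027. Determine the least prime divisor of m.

16027 is odd.
Digit sum 16, not divisible by 3.
Ends in 7: not divisible by 5.
7: 16027 = 7·2289 + 4
11: 16027 = 11·1457

11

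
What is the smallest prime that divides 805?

5

805 is odd.
Digit sum 13, not divisible by 3.
Ends in 5: divisible by 5.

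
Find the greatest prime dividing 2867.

61

2867 = 47 · 61
61 is prime.
So 2867 = 47 · 61; the largest prime factor is 61.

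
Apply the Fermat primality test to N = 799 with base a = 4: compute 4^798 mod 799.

4^1 ≡ 4 (mod 799)
4^2 ≡ 4^2 = 16 ≡ 16 (mod 799)
4^4 ≡ 16^2 = 256 ≡ 256 (mod 799)
4^8 ≡ 256^2 = 65536 ≡ 18 (mod 799)
4^16 ≡ 18^2 = 324 ≡ 324 (mod 799)
4^32 ≡ 324^2 = 104976 ≡ 307 (mod 799)
4^64 ≡ 307^2 = 94249 ≡ 766 (mod 799)
4^128 ≡ 766^2 = 586756 ≡ 290 (mod 799)
4^256 ≡ 290^2 = 84100 ≡ 205 (mod 799)
4^512 ≡ 205^2 = 42025 ≡ 477 (mod 799)
798 = 512 + 256 + 16 + 8 + 4 + 2 in binary powers of 2.
So 4^798 ≡ 477 · 205 · 324 · 18 · 256 · 16 ≡ 747 (mod 799).
Since 747 ≠ 1, base 4 is a Fermat witness: 799 is composite.

747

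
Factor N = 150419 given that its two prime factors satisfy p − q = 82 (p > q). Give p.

431

Since p = q + 82, we have 150419 = q(q + 82), so q² + 82q − 150419 = 0.
Discriminant: 82² + 4·150419 = 6724 + 601676 = 608400; √608400 = 780.
q = (−82 + 780)/2 = 349, and p = q + 82 = 431.
Check: 349 · 431 = 150419.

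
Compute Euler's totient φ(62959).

Factor: 62959 = 13 · 29 · 167.
φ(62959) = (13−1) · (29−1) · (167−1) = 12 · 28 · 166 = 55776.

55776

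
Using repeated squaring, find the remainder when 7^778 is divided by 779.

7^1 ≡ 7 (mod 779)
7^2 ≡ 7^2 = 49 ≡ 49 (mod 779)
7^4 ≡ 49^2 = 2401 ≡ 64 (mod 779)
7^8 ≡ 64^2 = 4096 ≡ 201 (mod 779)
7^16 ≡ 201^2 = 40401 ≡ 672 (mod 779)
7^32 ≡ 672^2 = 451584 ≡ 543 (mod 779)
7^64 ≡ 543^2 = 294849 ≡ 387 (mod 779)
7^128 ≡ 387^2 = 149769 ≡ 201 (mod 779)
7^256 ≡ 201^2 = 40401 ≡ 672 (mod 779)
7^512 ≡ 672^2 = 451584 ≡ 543 (mod 779)
778 = 512 + 256 + 8 + 2 in binary powers of 2.
So 7^778 ≡ 543 · 672 · 201 · 49 ≡ 292 (mod 779).
Since 292 ≠ 1, base 7 is a Fermat witness: 779 is composite.

292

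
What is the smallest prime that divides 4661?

4661 is odd.
Digit sum 17, not divisible by 3.
Ends in 1: not divisible by 5.
7: 4661 = 7·665 + 6
11: 4661 = 11·423 + 8
13: 4661 = 13·358 + 7
17: 4661 = 17·274 + 3
19: 4661 = 19·245 + 6
23: 4661 = 23·202 + 15
29: 4661 = 29·160 + 21
31: 4661 = 31·150 + 11
37: 4661 = 37·125 + 36
41: 4661 = 41·113 + 28
43: 4661 = 43·108 + 17
47: 4661 = 47·99 + 8
53: 4661 = 53·87 + 50
59: 4661 = 59·79

59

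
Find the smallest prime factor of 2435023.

47

2435023 is odd.
Digit sum 19, not divisible by 3.
Ends in 3: not divisible by 5.
7: 2435023 = 7·347860 + 3
11: 2435023 = 11·221365 + 8
13: 2435023 = 13·187309 + 6
17: 2435023 = 17·143236 + 11
19: 2435023 = 19·128159 + 2
23: 2435023 = 23·105870 + 13
29: 2435023 = 29·83966 + 9
31: 2435023 = 31·78549 + 4
37: 2435023 = 37·65811 + 16
41: 2435023 = 41·59390 + 33
43: 2435023 = 43·56628 + 19
47: 2435023 = 47·51809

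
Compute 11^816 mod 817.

11^1 ≡ 11 (mod 817)
11^2 ≡ 11^2 = 121 ≡ 121 (mod 817)
11^4 ≡ 121^2 = 14641 ≡ 752 (mod 817)
11^8 ≡ 752^2 = 565504 ≡ 140 (mod 817)
11^16 ≡ 140^2 = 19600 ≡ 809 (mod 817)
11^32 ≡ 809^2 = 654481 ≡ 64 (mod 817)
11^64 ≡ 64^2 = 4096 ≡ 11 (mod 817)
11^128 ≡ 11^2 = 121 ≡ 121 (mod 817)
11^256 ≡ 121^2 = 14641 ≡ 752 (mod 817)
11^512 ≡ 752^2 = 565504 ≡ 140 (mod 817)
816 = 512 + 256 + 32 + 16 in binary powers of 2.
So 11^816 ≡ 140 · 752 · 64 · 809 ≡ 666 (mod 817).
Since 666 ≠ 1, base 11 is a Fermat witness: 817 is composite.

666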